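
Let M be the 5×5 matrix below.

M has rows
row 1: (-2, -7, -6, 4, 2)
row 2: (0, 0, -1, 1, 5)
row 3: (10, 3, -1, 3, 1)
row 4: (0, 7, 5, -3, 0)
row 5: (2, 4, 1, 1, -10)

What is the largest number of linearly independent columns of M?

Row reduce to echelon form.
R3 ← R3 + (5)·R1: [0, -32, -31, 23, 11]
R5 ← R5 + R1: [0, -3, -5, 5, -8]
Swap R2 ↔ R3
R4 ← R4 + (7/32)·R2: [0, 0, -57/32, 65/32, 77/32]
R5 ← R5 − (3/32)·R2: [0, 0, -67/32, 91/32, -289/32]
R4 ← R4 − (57/32)·R3: [0, 0, 0, 1/4, -13/2]
R5 ← R5 − (67/32)·R3: [0, 0, 0, 3/4, -39/2]
R5 ← R5 − (3)·R4: [0, 0, 0, 0, 0]
Echelon form has 4 nonzero rows, so rank(M) = 4.
The rank gives the maximum number of linearly independent columns: 4.

4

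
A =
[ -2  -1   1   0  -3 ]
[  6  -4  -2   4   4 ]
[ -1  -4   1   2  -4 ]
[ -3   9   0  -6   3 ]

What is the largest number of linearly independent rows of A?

Row reduce to echelon form.
R2 ← R2 + (3)·R1: [0, -7, 1, 4, -5]
R3 ← R3 − (1/2)·R1: [0, -7/2, 1/2, 2, -5/2]
R4 ← R4 − (3/2)·R1: [0, 21/2, -3/2, -6, 15/2]
R3 ← R3 − (1/2)·R2: [0, 0, 0, 0, 0]
R4 ← R4 + (3/2)·R2: [0, 0, 0, 0, 0]
Echelon form has 2 nonzero rows, so rank(A) = 2.
The rank gives the maximum number of linearly independent rows: 2.

2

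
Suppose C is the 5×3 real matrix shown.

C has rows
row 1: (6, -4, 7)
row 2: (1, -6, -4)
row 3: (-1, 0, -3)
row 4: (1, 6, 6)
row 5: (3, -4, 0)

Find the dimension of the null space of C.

Row reduce to echelon form.
R2 ← R2 − (1/6)·R1: [0, -16/3, -31/6]
R3 ← R3 + (1/6)·R1: [0, -2/3, -11/6]
R4 ← R4 − (1/6)·R1: [0, 20/3, 29/6]
R5 ← R5 − (1/2)·R1: [0, -2, -7/2]
R3 ← R3 − (1/8)·R2: [0, 0, -19/16]
R4 ← R4 + (5/4)·R2: [0, 0, -13/8]
R5 ← R5 − (3/8)·R2: [0, 0, -25/16]
R4 ← R4 − (26/19)·R3: [0, 0, 0]
R5 ← R5 − (25/19)·R3: [0, 0, 0]
3 nonzero rows, so rank(C) = 3.
C has 3 columns; by rank–nullity, nullity = 3 − 3 = 0.

0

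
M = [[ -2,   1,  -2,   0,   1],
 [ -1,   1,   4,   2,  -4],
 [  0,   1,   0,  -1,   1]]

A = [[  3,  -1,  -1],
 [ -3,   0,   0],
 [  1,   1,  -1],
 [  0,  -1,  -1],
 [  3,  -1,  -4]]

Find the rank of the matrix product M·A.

First compute MA:
[[ -8,  -1,   0],
 [-14,   7,  11],
 [  0,   0,  -3]]
Now row reduce the product.
R2 ← R2 − (7/4)·R1: [0, 35/4, 11]
3 nonzero rows, so rank(MA) = 3.

3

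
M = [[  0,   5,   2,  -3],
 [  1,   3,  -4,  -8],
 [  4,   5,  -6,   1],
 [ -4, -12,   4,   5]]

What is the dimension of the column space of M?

3

Row reduce to echelon form.
Swap R1 ↔ R2
R3 ← R3 − (4)·R1: [0, -7, 10, 33]
R4 ← R4 + (4)·R1: [0, 0, -12, -27]
R3 ← R3 + (7/5)·R2: [0, 0, 64/5, 144/5]
R4 ← R4 + (15/16)·R3: [0, 0, 0, 0]
Echelon form has 3 nonzero rows, so rank(M) = 3.
The column space has dimension equal to the rank: 3.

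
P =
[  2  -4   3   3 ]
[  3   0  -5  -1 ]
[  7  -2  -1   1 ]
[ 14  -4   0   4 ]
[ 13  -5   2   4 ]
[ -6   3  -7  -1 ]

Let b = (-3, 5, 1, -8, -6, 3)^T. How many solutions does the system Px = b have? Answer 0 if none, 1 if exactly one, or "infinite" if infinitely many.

0

Row reduce the augmented matrix [P | b].
R2 ← R2 − (3/2)·R1: [0, 6, -19/2, -11/2, 19/2]
R3 ← R3 − (7/2)·R1: [0, 12, -23/2, -19/2, 23/2]
R4 ← R4 − (7)·R1: [0, 24, -21, -17, 13]
R5 ← R5 − (13/2)·R1: [0, 21, -35/2, -31/2, 27/2]
R6 ← R6 + (3)·R1: [0, -9, 2, 8, -6]
R3 ← R3 − (2)·R2: [0, 0, 15/2, 3/2, -15/2]
R4 ← R4 − (4)·R2: [0, 0, 17, 5, -25]
R5 ← R5 − (7/2)·R2: [0, 0, 63/4, 15/4, -79/4]
R6 ← R6 + (3/2)·R2: [0, 0, -49/4, -1/4, 33/4]
R4 ← R4 − (34/15)·R3: [0, 0, 0, 8/5, -8]
R5 ← R5 − (21/10)·R3: [0, 0, 0, 3/5, -4]
R6 ← R6 + (49/30)·R3: [0, 0, 0, 11/5, -4]
R5 ← R5 − (3/8)·R4: [0, 0, 0, 0, -1]
R6 ← R6 − (11/8)·R4: [0, 0, 0, 0, 7]
R6 ← R6 + (7)·R5: [0, 0, 0, 0, 0]
The echelon form has 5 nonzero rows; the last pivot sits in the augmented column, so rank(P) = 4 but rank([P|b]) = 5.
Since the ranks differ, the system is inconsistent.
It has no solutions.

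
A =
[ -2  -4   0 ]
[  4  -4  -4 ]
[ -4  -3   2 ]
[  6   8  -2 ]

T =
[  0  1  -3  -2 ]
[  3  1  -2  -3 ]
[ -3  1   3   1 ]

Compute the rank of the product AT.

3

First compute AT:
[[-12,  -6,  14,  16],
 [  0,  -4, -16,   0],
 [-15,  -5,  24,  19],
 [ 30,  12, -40, -38]]
Now row reduce the product.
R3 ← R3 − (5/4)·R1: [0, 5/2, 13/2, -1]
R4 ← R4 + (5/2)·R1: [0, -3, -5, 2]
R3 ← R3 + (5/8)·R2: [0, 0, -7/2, -1]
R4 ← R4 − (3/4)·R2: [0, 0, 7, 2]
R4 ← R4 + (2)·R3: [0, 0, 0, 0]
3 nonzero rows, so rank(AT) = 3.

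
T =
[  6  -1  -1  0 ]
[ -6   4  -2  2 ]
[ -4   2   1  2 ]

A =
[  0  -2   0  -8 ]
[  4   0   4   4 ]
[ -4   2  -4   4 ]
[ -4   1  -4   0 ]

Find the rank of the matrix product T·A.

First compute TA:
[[  0, -14,   0, -56],
 [ 16,  10,  16,  56],
 [ -4,  12,  -4,  44]]
Now row reduce the product.
Swap R1 ↔ R2
R3 ← R3 + (1/4)·R1: [0, 29/2, 0, 58]
R3 ← R3 + (29/28)·R2: [0, 0, 0, 0]
2 nonzero rows, so rank(TA) = 2.

2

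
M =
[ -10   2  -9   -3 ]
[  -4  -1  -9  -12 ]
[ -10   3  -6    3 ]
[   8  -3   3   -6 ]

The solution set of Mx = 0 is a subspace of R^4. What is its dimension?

2

Row reduce to echelon form.
R2 ← R2 − (2/5)·R1: [0, -9/5, -27/5, -54/5]
R3 ← R3 − R1: [0, 1, 3, 6]
R4 ← R4 + (4/5)·R1: [0, -7/5, -21/5, -42/5]
R3 ← R3 + (5/9)·R2: [0, 0, 0, 0]
R4 ← R4 − (7/9)·R2: [0, 0, 0, 0]
2 nonzero rows, so rank(M) = 2.
M has 4 columns; by rank–nullity, nullity = 4 − 2 = 2.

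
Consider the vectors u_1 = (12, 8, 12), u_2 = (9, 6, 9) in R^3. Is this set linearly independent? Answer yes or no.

Form the matrix with these vectors as rows and row reduce.
R2 ← R2 − (3/4)·R1: [0, 0, 0]
1 nonzero row, so the 2 vectors span a space of dimension 1.
Since 1 < 2, the vectors are linearly dependent.

no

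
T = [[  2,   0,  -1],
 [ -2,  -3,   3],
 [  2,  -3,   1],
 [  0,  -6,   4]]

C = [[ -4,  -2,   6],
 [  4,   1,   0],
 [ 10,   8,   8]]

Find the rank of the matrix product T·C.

2

First compute TC:
[[-18, -12,   4],
 [ 26,  25,  12],
 [-10,   1,  20],
 [ 16,  26,  32]]
Now row reduce the product.
R2 ← R2 + (13/9)·R1: [0, 23/3, 160/9]
R3 ← R3 − (5/9)·R1: [0, 23/3, 160/9]
R4 ← R4 + (8/9)·R1: [0, 46/3, 320/9]
R3 ← R3 − R2: [0, 0, 0]
R4 ← R4 − (2)·R2: [0, 0, 0]
2 nonzero rows, so rank(TC) = 2.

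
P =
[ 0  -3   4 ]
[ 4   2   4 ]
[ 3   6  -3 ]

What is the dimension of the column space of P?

2

Row reduce to echelon form.
Swap R1 ↔ R2
R3 ← R3 − (3/4)·R1: [0, 9/2, -6]
R3 ← R3 + (3/2)·R2: [0, 0, 0]
Echelon form has 2 nonzero rows, so rank(P) = 2.
The column space has dimension equal to the rank: 2.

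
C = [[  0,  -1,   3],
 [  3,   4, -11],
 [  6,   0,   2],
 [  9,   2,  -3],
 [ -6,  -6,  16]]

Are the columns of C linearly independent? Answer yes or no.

no

Row reduce C to echelon form.
Swap R1 ↔ R2
R3 ← R3 − (2)·R1: [0, -8, 24]
R4 ← R4 − (3)·R1: [0, -10, 30]
R5 ← R5 + (2)·R1: [0, 2, -6]
R3 ← R3 − (8)·R2: [0, 0, 0]
R4 ← R4 − (10)·R2: [0, 0, 0]
R5 ← R5 + (2)·R2: [0, 0, 0]
2 pivots among 3 columns.
Only 2 < 3 pivot columns, so the columns are linearly dependent.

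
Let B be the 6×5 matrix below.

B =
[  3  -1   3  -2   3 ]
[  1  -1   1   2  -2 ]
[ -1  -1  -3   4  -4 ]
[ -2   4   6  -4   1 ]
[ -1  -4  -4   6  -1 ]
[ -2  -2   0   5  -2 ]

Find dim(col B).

4

Row reduce to echelon form.
R2 ← R2 − (1/3)·R1: [0, -2/3, 0, 8/3, -3]
R3 ← R3 + (1/3)·R1: [0, -4/3, -2, 10/3, -3]
R4 ← R4 + (2/3)·R1: [0, 10/3, 8, -16/3, 3]
R5 ← R5 + (1/3)·R1: [0, -13/3, -3, 16/3, 0]
R6 ← R6 + (2/3)·R1: [0, -8/3, 2, 11/3, 0]
R3 ← R3 − (2)·R2: [0, 0, -2, -2, 3]
R4 ← R4 + (5)·R2: [0, 0, 8, 8, -12]
R5 ← R5 − (13/2)·R2: [0, 0, -3, -12, 39/2]
R6 ← R6 − (4)·R2: [0, 0, 2, -7, 12]
R4 ← R4 + (4)·R3: [0, 0, 0, 0, 0]
R5 ← R5 − (3/2)·R3: [0, 0, 0, -9, 15]
R6 ← R6 + R3: [0, 0, 0, -9, 15]
Swap R4 ↔ R5
R6 ← R6 − R4: [0, 0, 0, 0, 0]
Echelon form has 4 nonzero rows, so rank(B) = 4.
The column space has dimension equal to the rank: 4.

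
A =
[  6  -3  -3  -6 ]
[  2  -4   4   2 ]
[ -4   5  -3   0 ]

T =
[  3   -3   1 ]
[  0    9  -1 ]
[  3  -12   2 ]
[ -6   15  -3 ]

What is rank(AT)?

2

First compute AT:
[[ 45, -99,  21],
 [  6, -60,   8],
 [-21,  93, -15]]
Now row reduce the product.
R2 ← R2 − (2/15)·R1: [0, -234/5, 26/5]
R3 ← R3 + (7/15)·R1: [0, 234/5, -26/5]
R3 ← R3 + R2: [0, 0, 0]
2 nonzero rows, so rank(AT) = 2.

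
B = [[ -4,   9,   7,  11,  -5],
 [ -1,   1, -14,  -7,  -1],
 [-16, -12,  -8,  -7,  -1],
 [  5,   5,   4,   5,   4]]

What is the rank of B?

4

Row reduce to echelon form.
R2 ← R2 − (1/4)·R1: [0, -5/4, -63/4, -39/4, 1/4]
R3 ← R3 − (4)·R1: [0, -48, -36, -51, 19]
R4 ← R4 + (5/4)·R1: [0, 65/4, 51/4, 75/4, -9/4]
R3 ← R3 − (192/5)·R2: [0, 0, 2844/5, 1617/5, 47/5]
R4 ← R4 + (13)·R2: [0, 0, -192, -108, 1]
R4 ← R4 + (80/237)·R3: [0, 0, 0, 92/79, 989/237]
Echelon form has 4 nonzero rows, so rank(B) = 4.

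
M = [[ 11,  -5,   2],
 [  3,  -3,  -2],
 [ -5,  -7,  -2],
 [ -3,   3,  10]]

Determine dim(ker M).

Row reduce to echelon form.
R2 ← R2 − (3/11)·R1: [0, -18/11, -28/11]
R3 ← R3 + (5/11)·R1: [0, -102/11, -12/11]
R4 ← R4 + (3/11)·R1: [0, 18/11, 116/11]
R3 ← R3 − (17/3)·R2: [0, 0, 40/3]
R4 ← R4 + R2: [0, 0, 8]
R4 ← R4 − (3/5)·R3: [0, 0, 0]
3 nonzero rows, so rank(M) = 3.
M has 3 columns; by rank–nullity, nullity = 3 − 3 = 0.

0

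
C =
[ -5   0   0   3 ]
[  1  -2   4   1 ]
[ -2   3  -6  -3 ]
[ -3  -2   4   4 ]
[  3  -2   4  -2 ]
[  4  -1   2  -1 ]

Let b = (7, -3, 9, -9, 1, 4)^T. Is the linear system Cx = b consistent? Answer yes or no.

no

Row reduce the augmented matrix [C | b].
R2 ← R2 + (1/5)·R1: [0, -2, 4, 8/5, -8/5]
R3 ← R3 − (2/5)·R1: [0, 3, -6, -21/5, 31/5]
R4 ← R4 − (3/5)·R1: [0, -2, 4, 11/5, -66/5]
R5 ← R5 + (3/5)·R1: [0, -2, 4, -1/5, 26/5]
R6 ← R6 + (4/5)·R1: [0, -1, 2, 7/5, 48/5]
R3 ← R3 + (3/2)·R2: [0, 0, 0, -9/5, 19/5]
R4 ← R4 − R2: [0, 0, 0, 3/5, -58/5]
R5 ← R5 − R2: [0, 0, 0, -9/5, 34/5]
R6 ← R6 − (1/2)·R2: [0, 0, 0, 3/5, 52/5]
R4 ← R4 + (1/3)·R3: [0, 0, 0, 0, -31/3]
R5 ← R5 − R3: [0, 0, 0, 0, 3]
R6 ← R6 + (1/3)·R3: [0, 0, 0, 0, 35/3]
R5 ← R5 + (9/31)·R4: [0, 0, 0, 0, 0]
R6 ← R6 + (35/31)·R4: [0, 0, 0, 0, 0]
The echelon form has 4 nonzero rows; the last pivot sits in the augmented column, so rank(C) = 3 but rank([C|b]) = 4.
Since the ranks differ, the system is inconsistent.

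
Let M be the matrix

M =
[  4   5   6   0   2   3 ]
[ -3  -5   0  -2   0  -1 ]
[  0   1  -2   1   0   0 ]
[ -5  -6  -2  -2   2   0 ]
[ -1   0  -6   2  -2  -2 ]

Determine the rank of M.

3

Row reduce to echelon form.
R2 ← R2 + (3/4)·R1: [0, -5/4, 9/2, -2, 3/2, 5/4]
R4 ← R4 + (5/4)·R1: [0, 1/4, 11/2, -2, 9/2, 15/4]
R5 ← R5 + (1/4)·R1: [0, 5/4, -9/2, 2, -3/2, -5/4]
R3 ← R3 + (4/5)·R2: [0, 0, 8/5, -3/5, 6/5, 1]
R4 ← R4 + (1/5)·R2: [0, 0, 32/5, -12/5, 24/5, 4]
R5 ← R5 + R2: [0, 0, 0, 0, 0, 0]
R4 ← R4 − (4)·R3: [0, 0, 0, 0, 0, 0]
Echelon form has 3 nonzero rows, so rank(M) = 3.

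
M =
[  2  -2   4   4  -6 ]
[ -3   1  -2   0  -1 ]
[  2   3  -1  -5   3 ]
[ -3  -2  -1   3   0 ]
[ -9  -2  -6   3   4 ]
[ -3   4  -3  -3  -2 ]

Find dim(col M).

Row reduce to echelon form.
R2 ← R2 + (3/2)·R1: [0, -2, 4, 6, -10]
R3 ← R3 − R1: [0, 5, -5, -9, 9]
R4 ← R4 + (3/2)·R1: [0, -5, 5, 9, -9]
R5 ← R5 + (9/2)·R1: [0, -11, 12, 21, -23]
R6 ← R6 + (3/2)·R1: [0, 1, 3, 3, -11]
R3 ← R3 + (5/2)·R2: [0, 0, 5, 6, -16]
R4 ← R4 − (5/2)·R2: [0, 0, -5, -6, 16]
R5 ← R5 − (11/2)·R2: [0, 0, -10, -12, 32]
R6 ← R6 + (1/2)·R2: [0, 0, 5, 6, -16]
R4 ← R4 + R3: [0, 0, 0, 0, 0]
R5 ← R5 + (2)·R3: [0, 0, 0, 0, 0]
R6 ← R6 − R3: [0, 0, 0, 0, 0]
Echelon form has 3 nonzero rows, so rank(M) = 3.
The column space has dimension equal to the rank: 3.

3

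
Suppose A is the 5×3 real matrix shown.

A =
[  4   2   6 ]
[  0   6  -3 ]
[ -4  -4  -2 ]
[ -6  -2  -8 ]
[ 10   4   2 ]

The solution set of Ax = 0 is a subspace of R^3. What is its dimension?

Row reduce to echelon form.
R3 ← R3 + R1: [0, -2, 4]
R4 ← R4 + (3/2)·R1: [0, 1, 1]
R5 ← R5 − (5/2)·R1: [0, -1, -13]
R3 ← R3 + (1/3)·R2: [0, 0, 3]
R4 ← R4 − (1/6)·R2: [0, 0, 3/2]
R5 ← R5 + (1/6)·R2: [0, 0, -27/2]
R4 ← R4 − (1/2)·R3: [0, 0, 0]
R5 ← R5 + (9/2)·R3: [0, 0, 0]
3 nonzero rows, so rank(A) = 3.
A has 3 columns; by rank–nullity, nullity = 3 − 3 = 0.

0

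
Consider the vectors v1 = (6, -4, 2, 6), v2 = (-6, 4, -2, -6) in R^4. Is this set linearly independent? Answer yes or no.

no

Form the matrix with these vectors as rows and row reduce.
R2 ← R2 + R1: [0, 0, 0, 0]
1 nonzero row, so the 2 vectors span a space of dimension 1.
Since 1 < 2, the vectors are linearly dependent.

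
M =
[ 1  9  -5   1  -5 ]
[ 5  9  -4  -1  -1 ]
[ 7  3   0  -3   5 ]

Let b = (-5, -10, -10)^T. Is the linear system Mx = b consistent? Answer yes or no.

Row reduce the augmented matrix [M | b].
R2 ← R2 − (5)·R1: [0, -36, 21, -6, 24, 15]
R3 ← R3 − (7)·R1: [0, -60, 35, -10, 40, 25]
R3 ← R3 − (5/3)·R2: [0, 0, 0, 0, 0, 0]
The echelon form has 2 nonzero rows, and every pivot lies in the first 5 columns, so rank(M) = rank([M|b]) = 2.
The system is consistent.

yes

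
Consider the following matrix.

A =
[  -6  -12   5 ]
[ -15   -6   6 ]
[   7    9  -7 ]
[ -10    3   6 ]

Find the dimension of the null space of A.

0

Row reduce to echelon form.
R2 ← R2 − (5/2)·R1: [0, 24, -13/2]
R3 ← R3 + (7/6)·R1: [0, -5, -7/6]
R4 ← R4 − (5/3)·R1: [0, 23, -7/3]
R3 ← R3 + (5/24)·R2: [0, 0, -121/48]
R4 ← R4 − (23/24)·R2: [0, 0, 187/48]
R4 ← R4 + (17/11)·R3: [0, 0, 0]
3 nonzero rows, so rank(A) = 3.
A has 3 columns; by rank–nullity, nullity = 3 − 3 = 0.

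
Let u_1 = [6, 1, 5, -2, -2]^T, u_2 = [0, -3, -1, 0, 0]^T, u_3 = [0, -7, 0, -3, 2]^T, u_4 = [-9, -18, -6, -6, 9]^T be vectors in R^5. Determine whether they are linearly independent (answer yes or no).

Form the matrix with these vectors as rows and row reduce.
R4 ← R4 + (3/2)·R1: [0, -33/2, 3/2, -9, 6]
R3 ← R3 − (7/3)·R2: [0, 0, 7/3, -3, 2]
R4 ← R4 − (11/2)·R2: [0, 0, 7, -9, 6]
R4 ← R4 − (3)·R3: [0, 0, 0, 0, 0]
3 nonzero rows, so the 4 vectors span a space of dimension 3.
Since 3 < 4, the vectors are linearly dependent.

no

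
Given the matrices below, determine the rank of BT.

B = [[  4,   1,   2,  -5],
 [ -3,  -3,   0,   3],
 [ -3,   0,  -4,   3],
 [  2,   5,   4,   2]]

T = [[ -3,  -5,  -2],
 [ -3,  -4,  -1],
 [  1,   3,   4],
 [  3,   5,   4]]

3

First compute BT:
[[-28, -43, -21],
 [ 27,  42,  21],
 [ 14,  18,   2],
 [-11,  -8,  15]]
Now row reduce the product.
R2 ← R2 + (27/28)·R1: [0, 15/28, 3/4]
R3 ← R3 + (1/2)·R1: [0, -7/2, -17/2]
R4 ← R4 − (11/28)·R1: [0, 249/28, 93/4]
R3 ← R3 + (98/15)·R2: [0, 0, -18/5]
R4 ← R4 − (83/5)·R2: [0, 0, 54/5]
R4 ← R4 + (3)·R3: [0, 0, 0]
3 nonzero rows, so rank(BT) = 3.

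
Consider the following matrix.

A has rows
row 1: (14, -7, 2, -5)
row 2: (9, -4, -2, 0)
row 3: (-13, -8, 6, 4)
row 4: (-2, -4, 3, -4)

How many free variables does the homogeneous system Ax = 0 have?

0

Row reduce to echelon form.
R2 ← R2 − (9/14)·R1: [0, 1/2, -23/7, 45/14]
R3 ← R3 + (13/14)·R1: [0, -29/2, 55/7, -9/14]
R4 ← R4 + (1/7)·R1: [0, -5, 23/7, -33/7]
R3 ← R3 + (29)·R2: [0, 0, -612/7, 648/7]
R4 ← R4 + (10)·R2: [0, 0, -207/7, 192/7]
R4 ← R4 − (23/68)·R3: [0, 0, 0, -66/17]
4 nonzero rows, so rank(A) = 4.
A has 4 columns; by rank–nullity, nullity = 4 − 4 = 0.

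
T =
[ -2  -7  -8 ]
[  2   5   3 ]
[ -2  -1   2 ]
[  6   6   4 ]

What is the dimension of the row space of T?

Row reduce to echelon form.
R2 ← R2 + R1: [0, -2, -5]
R3 ← R3 − R1: [0, 6, 10]
R4 ← R4 + (3)·R1: [0, -15, -20]
R3 ← R3 + (3)·R2: [0, 0, -5]
R4 ← R4 − (15/2)·R2: [0, 0, 35/2]
R4 ← R4 + (7/2)·R3: [0, 0, 0]
Echelon form has 3 nonzero rows, so rank(T) = 3.
The row space has dimension equal to the rank: 3.

3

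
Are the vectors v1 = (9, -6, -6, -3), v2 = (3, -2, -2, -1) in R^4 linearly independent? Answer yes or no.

no

Form the matrix with these vectors as rows and row reduce.
R2 ← R2 − (1/3)·R1: [0, 0, 0, 0]
1 nonzero row, so the 2 vectors span a space of dimension 1.
Since 1 < 2, the vectors are linearly dependent.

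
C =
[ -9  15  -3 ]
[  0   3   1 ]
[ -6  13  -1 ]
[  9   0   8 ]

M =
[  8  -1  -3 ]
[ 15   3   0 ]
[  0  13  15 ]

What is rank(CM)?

2

First compute CM:
[[153,  15, -18],
 [ 45,  22,  15],
 [147,  32,   3],
 [ 72,  95,  93]]
Now row reduce the product.
R2 ← R2 − (5/17)·R1: [0, 299/17, 345/17]
R3 ← R3 − (49/51)·R1: [0, 299/17, 345/17]
R4 ← R4 − (8/17)·R1: [0, 1495/17, 1725/17]
R3 ← R3 − R2: [0, 0, 0]
R4 ← R4 − (5)·R2: [0, 0, 0]
2 nonzero rows, so rank(CM) = 2.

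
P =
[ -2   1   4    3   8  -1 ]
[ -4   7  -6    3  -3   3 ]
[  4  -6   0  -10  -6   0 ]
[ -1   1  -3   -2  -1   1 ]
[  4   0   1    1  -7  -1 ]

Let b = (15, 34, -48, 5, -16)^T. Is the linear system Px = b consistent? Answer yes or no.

yes

Row reduce the augmented matrix [P | b].
R2 ← R2 − (2)·R1: [0, 5, -14, -3, -19, 5, 4]
R3 ← R3 + (2)·R1: [0, -4, 8, -4, 10, -2, -18]
R4 ← R4 − (1/2)·R1: [0, 1/2, -5, -7/2, -5, 3/2, -5/2]
R5 ← R5 + (2)·R1: [0, 2, 9, 7, 9, -3, 14]
R3 ← R3 + (4/5)·R2: [0, 0, -16/5, -32/5, -26/5, 2, -74/5]
R4 ← R4 − (1/10)·R2: [0, 0, -18/5, -16/5, -31/10, 1, -29/10]
R5 ← R5 − (2/5)·R2: [0, 0, 73/5, 41/5, 83/5, -5, 62/5]
R4 ← R4 − (9/8)·R3: [0, 0, 0, 4, 11/4, -5/4, 55/4]
R5 ← R5 + (73/16)·R3: [0, 0, 0, -21, -57/8, 33/8, -441/8]
R5 ← R5 + (21/4)·R4: [0, 0, 0, 0, 117/16, -39/16, 273/16]
The echelon form has 5 nonzero rows, and every pivot lies in the first 6 columns, so rank(P) = rank([P|b]) = 5.
The system is consistent.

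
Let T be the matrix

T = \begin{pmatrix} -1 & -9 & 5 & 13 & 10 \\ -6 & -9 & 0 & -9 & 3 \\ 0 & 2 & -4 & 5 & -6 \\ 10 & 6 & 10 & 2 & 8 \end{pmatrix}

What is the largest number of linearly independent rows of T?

Row reduce to echelon form.
R2 ← R2 − (6)·R1: [0, 45, -30, -87, -57]
R4 ← R4 + (10)·R1: [0, -84, 60, 132, 108]
R3 ← R3 − (2/45)·R2: [0, 0, -8/3, 133/15, -52/15]
R4 ← R4 + (28/15)·R2: [0, 0, 4, -152/5, 8/5]
R4 ← R4 + (3/2)·R3: [0, 0, 0, -171/10, -18/5]
Echelon form has 4 nonzero rows, so rank(T) = 4.
The rank gives the maximum number of linearly independent rows: 4.

4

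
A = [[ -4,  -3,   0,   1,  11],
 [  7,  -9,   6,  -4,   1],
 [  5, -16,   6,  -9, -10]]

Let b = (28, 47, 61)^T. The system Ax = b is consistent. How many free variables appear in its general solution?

2

Row reduce the augmented matrix [A | b].
R2 ← R2 + (7/4)·R1: [0, -57/4, 6, -9/4, 81/4, 96]
R3 ← R3 + (5/4)·R1: [0, -79/4, 6, -31/4, 15/4, 96]
R3 ← R3 − (79/57)·R2: [0, 0, -44/19, -88/19, -462/19, -704/19]
The echelon form has 3 nonzero rows, and every pivot lies in the first 5 columns, so rank(A) = rank([A|b]) = 3.
The system is consistent.
Free variables = (unknowns) − (rank) = 5 − 3 = 2.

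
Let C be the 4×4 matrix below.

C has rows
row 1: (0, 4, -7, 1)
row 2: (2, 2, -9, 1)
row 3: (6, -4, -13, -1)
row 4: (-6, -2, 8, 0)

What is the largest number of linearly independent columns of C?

Row reduce to echelon form.
Swap R1 ↔ R2
R3 ← R3 − (3)·R1: [0, -10, 14, -4]
R4 ← R4 + (3)·R1: [0, 4, -19, 3]
R3 ← R3 + (5/2)·R2: [0, 0, -7/2, -3/2]
R4 ← R4 − R2: [0, 0, -12, 2]
R4 ← R4 − (24/7)·R3: [0, 0, 0, 50/7]
Echelon form has 4 nonzero rows, so rank(C) = 4.
The rank gives the maximum number of linearly independent columns: 4.

4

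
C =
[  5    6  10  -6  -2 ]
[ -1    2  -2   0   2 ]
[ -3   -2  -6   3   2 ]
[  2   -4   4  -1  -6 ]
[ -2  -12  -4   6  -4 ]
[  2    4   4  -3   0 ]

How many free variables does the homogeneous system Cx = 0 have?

Row reduce to echelon form.
R2 ← R2 + (1/5)·R1: [0, 16/5, 0, -6/5, 8/5]
R3 ← R3 + (3/5)·R1: [0, 8/5, 0, -3/5, 4/5]
R4 ← R4 − (2/5)·R1: [0, -32/5, 0, 7/5, -26/5]
R5 ← R5 + (2/5)·R1: [0, -48/5, 0, 18/5, -24/5]
R6 ← R6 − (2/5)·R1: [0, 8/5, 0, -3/5, 4/5]
R3 ← R3 − (1/2)·R2: [0, 0, 0, 0, 0]
R4 ← R4 + (2)·R2: [0, 0, 0, -1, -2]
R5 ← R5 + (3)·R2: [0, 0, 0, 0, 0]
R6 ← R6 − (1/2)·R2: [0, 0, 0, 0, 0]
Swap R3 ↔ R4
3 nonzero rows, so rank(C) = 3.
C has 5 columns; by rank–nullity, nullity = 5 − 3 = 2.

2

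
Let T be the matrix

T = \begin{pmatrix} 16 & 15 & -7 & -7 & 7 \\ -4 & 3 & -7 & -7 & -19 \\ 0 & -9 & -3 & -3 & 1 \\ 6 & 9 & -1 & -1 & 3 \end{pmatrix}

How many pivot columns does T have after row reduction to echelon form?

Row reduce to echelon form.
R2 ← R2 + (1/4)·R1: [0, 27/4, -35/4, -35/4, -69/4]
R4 ← R4 − (3/8)·R1: [0, 27/8, 13/8, 13/8, 3/8]
R3 ← R3 + (4/3)·R2: [0, 0, -44/3, -44/3, -22]
R4 ← R4 − (1/2)·R2: [0, 0, 6, 6, 9]
R4 ← R4 + (9/22)·R3: [0, 0, 0, 0, 0]
Echelon form has 3 nonzero rows, so rank(T) = 3.
Each nonzero row contributes one pivot column: 3 pivot columns.

3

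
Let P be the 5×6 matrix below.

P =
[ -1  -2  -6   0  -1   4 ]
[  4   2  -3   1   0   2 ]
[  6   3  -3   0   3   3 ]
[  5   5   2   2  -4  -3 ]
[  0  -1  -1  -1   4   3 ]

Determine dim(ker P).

1

Row reduce to echelon form.
R2 ← R2 + (4)·R1: [0, -6, -27, 1, -4, 18]
R3 ← R3 + (6)·R1: [0, -9, -39, 0, -3, 27]
R4 ← R4 + (5)·R1: [0, -5, -28, 2, -9, 17]
R3 ← R3 − (3/2)·R2: [0, 0, 3/2, -3/2, 3, 0]
R4 ← R4 − (5/6)·R2: [0, 0, -11/2, 7/6, -17/3, 2]
R5 ← R5 − (1/6)·R2: [0, 0, 7/2, -7/6, 14/3, 0]
R4 ← R4 + (11/3)·R3: [0, 0, 0, -13/3, 16/3, 2]
R5 ← R5 − (7/3)·R3: [0, 0, 0, 7/3, -7/3, 0]
R5 ← R5 + (7/13)·R4: [0, 0, 0, 0, 7/13, 14/13]
5 nonzero rows, so rank(P) = 5.
P has 6 columns; by rank–nullity, nullity = 6 − 5 = 1.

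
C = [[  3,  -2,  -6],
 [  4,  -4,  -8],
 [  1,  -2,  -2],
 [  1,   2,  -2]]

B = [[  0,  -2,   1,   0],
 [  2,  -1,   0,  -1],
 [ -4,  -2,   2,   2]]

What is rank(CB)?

2

First compute CB:
[[ 20,   8,  -9, -10],
 [ 24,  12, -12, -12],
 [  4,   4,  -3,  -2],
 [ 12,   0,  -3,  -6]]
Now row reduce the product.
R2 ← R2 − (6/5)·R1: [0, 12/5, -6/5, 0]
R3 ← R3 − (1/5)·R1: [0, 12/5, -6/5, 0]
R4 ← R4 − (3/5)·R1: [0, -24/5, 12/5, 0]
R3 ← R3 − R2: [0, 0, 0, 0]
R4 ← R4 + (2)·R2: [0, 0, 0, 0]
2 nonzero rows, so rank(CB) = 2.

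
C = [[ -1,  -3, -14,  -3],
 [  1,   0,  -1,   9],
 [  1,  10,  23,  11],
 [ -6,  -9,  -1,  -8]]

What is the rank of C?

4

Row reduce to echelon form.
R2 ← R2 + R1: [0, -3, -15, 6]
R3 ← R3 + R1: [0, 7, 9, 8]
R4 ← R4 − (6)·R1: [0, 9, 83, 10]
R3 ← R3 + (7/3)·R2: [0, 0, -26, 22]
R4 ← R4 + (3)·R2: [0, 0, 38, 28]
R4 ← R4 + (19/13)·R3: [0, 0, 0, 782/13]
Echelon form has 4 nonzero rows, so rank(C) = 4.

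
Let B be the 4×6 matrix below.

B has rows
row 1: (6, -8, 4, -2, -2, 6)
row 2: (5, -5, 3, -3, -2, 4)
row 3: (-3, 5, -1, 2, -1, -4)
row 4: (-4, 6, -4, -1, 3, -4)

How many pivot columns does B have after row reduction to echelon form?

Row reduce to echelon form.
R2 ← R2 − (5/6)·R1: [0, 5/3, -1/3, -4/3, -1/3, -1]
R3 ← R3 + (1/2)·R1: [0, 1, 1, 1, -2, -1]
R4 ← R4 + (2/3)·R1: [0, 2/3, -4/3, -7/3, 5/3, 0]
R3 ← R3 − (3/5)·R2: [0, 0, 6/5, 9/5, -9/5, -2/5]
R4 ← R4 − (2/5)·R2: [0, 0, -6/5, -9/5, 9/5, 2/5]
R4 ← R4 + R3: [0, 0, 0, 0, 0, 0]
Echelon form has 3 nonzero rows, so rank(B) = 3.
Each nonzero row contributes one pivot column: 3 pivot columns.

3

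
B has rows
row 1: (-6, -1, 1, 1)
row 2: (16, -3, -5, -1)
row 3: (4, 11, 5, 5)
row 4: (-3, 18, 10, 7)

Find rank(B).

4

Row reduce to echelon form.
R2 ← R2 + (8/3)·R1: [0, -17/3, -7/3, 5/3]
R3 ← R3 + (2/3)·R1: [0, 31/3, 17/3, 17/3]
R4 ← R4 − (1/2)·R1: [0, 37/2, 19/2, 13/2]
R3 ← R3 + (31/17)·R2: [0, 0, 24/17, 148/17]
R4 ← R4 + (111/34)·R2: [0, 0, 32/17, 203/17]
R4 ← R4 − (4/3)·R3: [0, 0, 0, 1/3]
Echelon form has 4 nonzero rows, so rank(B) = 4.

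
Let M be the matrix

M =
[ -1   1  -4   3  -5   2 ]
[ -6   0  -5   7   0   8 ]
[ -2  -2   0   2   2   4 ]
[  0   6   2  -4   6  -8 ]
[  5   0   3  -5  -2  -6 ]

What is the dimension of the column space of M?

Row reduce to echelon form.
R2 ← R2 − (6)·R1: [0, -6, 19, -11, 30, -4]
R3 ← R3 − (2)·R1: [0, -4, 8, -4, 12, 0]
R5 ← R5 + (5)·R1: [0, 5, -17, 10, -27, 4]
R3 ← R3 − (2/3)·R2: [0, 0, -14/3, 10/3, -8, 8/3]
R4 ← R4 + R2: [0, 0, 21, -15, 36, -12]
R5 ← R5 + (5/6)·R2: [0, 0, -7/6, 5/6, -2, 2/3]
R4 ← R4 + (9/2)·R3: [0, 0, 0, 0, 0, 0]
R5 ← R5 − (1/4)·R3: [0, 0, 0, 0, 0, 0]
Echelon form has 3 nonzero rows, so rank(M) = 3.
The column space has dimension equal to the rank: 3.

3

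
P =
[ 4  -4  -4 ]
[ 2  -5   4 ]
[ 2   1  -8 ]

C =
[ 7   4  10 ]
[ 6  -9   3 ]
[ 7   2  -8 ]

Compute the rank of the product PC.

First compute PC:
[[-24,  44,  60],
 [ 12,  61, -27],
 [-36, -17,  87]]
Now row reduce the product.
R2 ← R2 + (1/2)·R1: [0, 83, 3]
R3 ← R3 − (3/2)·R1: [0, -83, -3]
R3 ← R3 + R2: [0, 0, 0]
2 nonzero rows, so rank(PC) = 2.

2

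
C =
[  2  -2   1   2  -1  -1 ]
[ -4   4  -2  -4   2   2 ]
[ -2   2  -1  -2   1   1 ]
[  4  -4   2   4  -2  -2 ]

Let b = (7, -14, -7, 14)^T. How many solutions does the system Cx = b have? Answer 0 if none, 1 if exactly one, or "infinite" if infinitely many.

infinite

Row reduce the augmented matrix [C | b].
R2 ← R2 + (2)·R1: [0, 0, 0, 0, 0, 0, 0]
R3 ← R3 + R1: [0, 0, 0, 0, 0, 0, 0]
R4 ← R4 − (2)·R1: [0, 0, 0, 0, 0, 0, 0]
The echelon form has 1 nonzero rows, and every pivot lies in the first 6 columns, so rank(C) = rank([C|b]) = 1.
The system is consistent.
rank = 1 < 6 unknowns, so there are infinitely many solutions.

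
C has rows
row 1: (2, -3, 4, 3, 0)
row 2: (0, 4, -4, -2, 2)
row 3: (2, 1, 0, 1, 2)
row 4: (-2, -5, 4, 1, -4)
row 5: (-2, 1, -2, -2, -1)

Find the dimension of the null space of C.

Row reduce to echelon form.
R3 ← R3 − R1: [0, 4, -4, -2, 2]
R4 ← R4 + R1: [0, -8, 8, 4, -4]
R5 ← R5 + R1: [0, -2, 2, 1, -1]
R3 ← R3 − R2: [0, 0, 0, 0, 0]
R4 ← R4 + (2)·R2: [0, 0, 0, 0, 0]
R5 ← R5 + (1/2)·R2: [0, 0, 0, 0, 0]
2 nonzero rows, so rank(C) = 2.
C has 5 columns; by rank–nullity, nullity = 5 − 2 = 3.

3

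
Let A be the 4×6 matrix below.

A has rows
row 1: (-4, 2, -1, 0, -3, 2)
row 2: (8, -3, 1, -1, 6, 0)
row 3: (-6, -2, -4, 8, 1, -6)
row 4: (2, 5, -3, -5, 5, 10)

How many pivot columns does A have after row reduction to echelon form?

Row reduce to echelon form.
R2 ← R2 + (2)·R1: [0, 1, -1, -1, 0, 4]
R3 ← R3 − (3/2)·R1: [0, -5, -5/2, 8, 11/2, -9]
R4 ← R4 + (1/2)·R1: [0, 6, -7/2, -5, 7/2, 11]
R3 ← R3 + (5)·R2: [0, 0, -15/2, 3, 11/2, 11]
R4 ← R4 − (6)·R2: [0, 0, 5/2, 1, 7/2, -13]
R4 ← R4 + (1/3)·R3: [0, 0, 0, 2, 16/3, -28/3]
Echelon form has 4 nonzero rows, so rank(A) = 4.
Each nonzero row contributes one pivot column: 4 pivot columns.

4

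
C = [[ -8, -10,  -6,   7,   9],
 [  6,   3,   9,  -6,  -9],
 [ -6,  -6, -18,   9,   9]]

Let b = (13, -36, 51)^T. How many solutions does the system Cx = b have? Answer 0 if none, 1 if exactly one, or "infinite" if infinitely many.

infinite

Row reduce the augmented matrix [C | b].
R2 ← R2 + (3/4)·R1: [0, -9/2, 9/2, -3/4, -9/4, -105/4]
R3 ← R3 − (3/4)·R1: [0, 3/2, -27/2, 15/4, 9/4, 165/4]
R3 ← R3 + (1/3)·R2: [0, 0, -12, 7/2, 3/2, 65/2]
The echelon form has 3 nonzero rows, and every pivot lies in the first 5 columns, so rank(C) = rank([C|b]) = 3.
The system is consistent.
rank = 3 < 5 unknowns, so there are infinitely many solutions.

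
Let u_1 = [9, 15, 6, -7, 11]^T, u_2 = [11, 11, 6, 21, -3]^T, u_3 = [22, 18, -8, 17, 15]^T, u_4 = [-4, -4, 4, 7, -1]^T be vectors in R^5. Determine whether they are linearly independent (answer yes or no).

yes

Form the matrix with these vectors as rows and row reduce.
R2 ← R2 − (11/9)·R1: [0, -22/3, -4/3, 266/9, -148/9]
R3 ← R3 − (22/9)·R1: [0, -56/3, -68/3, 307/9, -107/9]
R4 ← R4 + (4/9)·R1: [0, 8/3, 20/3, 35/9, 35/9]
R3 ← R3 − (28/11)·R2: [0, 0, -212/11, -1357/33, 989/33]
R4 ← R4 + (4/11)·R2: [0, 0, 68/11, 161/11, -23/11]
R4 ← R4 + (17/53)·R3: [0, 0, 0, 230/159, 1196/159]
4 nonzero rows, so the 4 vectors span a space of dimension 4.
Since 4 = 4, the vectors are linearly independent.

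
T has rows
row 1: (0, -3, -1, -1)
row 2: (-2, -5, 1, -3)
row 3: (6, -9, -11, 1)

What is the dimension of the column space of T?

2

Row reduce to echelon form.
Swap R1 ↔ R2
R3 ← R3 + (3)·R1: [0, -24, -8, -8]
R3 ← R3 − (8)·R2: [0, 0, 0, 0]
Echelon form has 2 nonzero rows, so rank(T) = 2.
The column space has dimension equal to the rank: 2.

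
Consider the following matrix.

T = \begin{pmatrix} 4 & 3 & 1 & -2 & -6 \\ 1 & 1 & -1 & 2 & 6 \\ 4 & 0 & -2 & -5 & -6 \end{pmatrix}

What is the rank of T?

3

Row reduce to echelon form.
R2 ← R2 − (1/4)·R1: [0, 1/4, -5/4, 5/2, 15/2]
R3 ← R3 − R1: [0, -3, -3, -3, 0]
R3 ← R3 + (12)·R2: [0, 0, -18, 27, 90]
Echelon form has 3 nonzero rows, so rank(T) = 3.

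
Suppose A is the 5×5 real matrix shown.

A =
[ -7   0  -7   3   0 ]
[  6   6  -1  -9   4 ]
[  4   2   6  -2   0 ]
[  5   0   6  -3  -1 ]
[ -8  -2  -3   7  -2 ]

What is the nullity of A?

Row reduce to echelon form.
R2 ← R2 + (6/7)·R1: [0, 6, -7, -45/7, 4]
R3 ← R3 + (4/7)·R1: [0, 2, 2, -2/7, 0]
R4 ← R4 + (5/7)·R1: [0, 0, 1, -6/7, -1]
R5 ← R5 − (8/7)·R1: [0, -2, 5, 25/7, -2]
R3 ← R3 − (1/3)·R2: [0, 0, 13/3, 13/7, -4/3]
R5 ← R5 + (1/3)·R2: [0, 0, 8/3, 10/7, -2/3]
R4 ← R4 − (3/13)·R3: [0, 0, 0, -9/7, -9/13]
R5 ← R5 − (8/13)·R3: [0, 0, 0, 2/7, 2/13]
R5 ← R5 + (2/9)·R4: [0, 0, 0, 0, 0]
4 nonzero rows, so rank(A) = 4.
A has 5 columns; by rank–nullity, nullity = 5 − 4 = 1.

1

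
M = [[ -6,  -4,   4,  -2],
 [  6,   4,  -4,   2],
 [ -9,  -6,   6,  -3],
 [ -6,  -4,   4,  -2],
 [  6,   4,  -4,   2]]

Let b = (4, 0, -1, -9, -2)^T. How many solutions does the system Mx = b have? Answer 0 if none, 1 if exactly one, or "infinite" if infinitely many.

Row reduce the augmented matrix [M | b].
R2 ← R2 + R1: [0, 0, 0, 0, 4]
R3 ← R3 − (3/2)·R1: [0, 0, 0, 0, -7]
R4 ← R4 − R1: [0, 0, 0, 0, -13]
R5 ← R5 + R1: [0, 0, 0, 0, 2]
R3 ← R3 + (7/4)·R2: [0, 0, 0, 0, 0]
R4 ← R4 + (13/4)·R2: [0, 0, 0, 0, 0]
R5 ← R5 − (1/2)·R2: [0, 0, 0, 0, 0]
The echelon form has 2 nonzero rows; the last pivot sits in the augmented column, so rank(M) = 1 but rank([M|b]) = 2.
Since the ranks differ, the system is inconsistent.
It has no solutions.

0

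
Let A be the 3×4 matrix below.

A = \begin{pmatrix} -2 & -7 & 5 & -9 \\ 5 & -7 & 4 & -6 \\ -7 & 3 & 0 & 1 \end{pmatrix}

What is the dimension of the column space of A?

Row reduce to echelon form.
R2 ← R2 + (5/2)·R1: [0, -49/2, 33/2, -57/2]
R3 ← R3 − (7/2)·R1: [0, 55/2, -35/2, 65/2]
R3 ← R3 + (55/49)·R2: [0, 0, 50/49, 25/49]
Echelon form has 3 nonzero rows, so rank(A) = 3.
The column space has dimension equal to the rank: 3.

3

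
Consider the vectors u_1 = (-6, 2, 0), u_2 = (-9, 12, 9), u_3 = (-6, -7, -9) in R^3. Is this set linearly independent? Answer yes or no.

no

Form the matrix with these vectors as rows and row reduce.
R2 ← R2 − (3/2)·R1: [0, 9, 9]
R3 ← R3 − R1: [0, -9, -9]
R3 ← R3 + R2: [0, 0, 0]
2 nonzero rows, so the 3 vectors span a space of dimension 2.
Since 2 < 3, the vectors are linearly dependent.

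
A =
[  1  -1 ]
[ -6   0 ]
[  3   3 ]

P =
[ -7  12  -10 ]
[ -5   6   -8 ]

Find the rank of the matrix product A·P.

2

First compute AP:
[[ -2,   6,  -2],
 [ 42, -72,  60],
 [-36,  54, -54]]
Now row reduce the product.
R2 ← R2 + (21)·R1: [0, 54, 18]
R3 ← R3 − (18)·R1: [0, -54, -18]
R3 ← R3 + R2: [0, 0, 0]
2 nonzero rows, so rank(AP) = 2.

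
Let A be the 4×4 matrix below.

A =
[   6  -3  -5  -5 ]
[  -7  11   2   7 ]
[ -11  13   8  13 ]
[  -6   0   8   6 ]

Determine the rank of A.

3

Row reduce to echelon form.
R2 ← R2 + (7/6)·R1: [0, 15/2, -23/6, 7/6]
R3 ← R3 + (11/6)·R1: [0, 15/2, -7/6, 23/6]
R4 ← R4 + R1: [0, -3, 3, 1]
R3 ← R3 − R2: [0, 0, 8/3, 8/3]
R4 ← R4 + (2/5)·R2: [0, 0, 22/15, 22/15]
R4 ← R4 − (11/20)·R3: [0, 0, 0, 0]
Echelon form has 3 nonzero rows, so rank(A) = 3.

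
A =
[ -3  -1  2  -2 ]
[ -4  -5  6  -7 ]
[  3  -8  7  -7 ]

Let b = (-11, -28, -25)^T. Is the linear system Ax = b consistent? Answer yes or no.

Row reduce the augmented matrix [A | b].
R2 ← R2 − (4/3)·R1: [0, -11/3, 10/3, -13/3, -40/3]
R3 ← R3 + R1: [0, -9, 9, -9, -36]
R3 ← R3 − (27/11)·R2: [0, 0, 9/11, 18/11, -36/11]
The echelon form has 3 nonzero rows, and every pivot lies in the first 4 columns, so rank(A) = rank([A|b]) = 3.
The system is consistent.

yes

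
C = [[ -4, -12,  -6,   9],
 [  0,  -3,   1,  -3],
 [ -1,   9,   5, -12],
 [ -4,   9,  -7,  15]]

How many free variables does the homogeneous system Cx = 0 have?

1

Row reduce to echelon form.
R3 ← R3 − (1/4)·R1: [0, 12, 13/2, -57/4]
R4 ← R4 − R1: [0, 21, -1, 6]
R3 ← R3 + (4)·R2: [0, 0, 21/2, -105/4]
R4 ← R4 + (7)·R2: [0, 0, 6, -15]
R4 ← R4 − (4/7)·R3: [0, 0, 0, 0]
3 nonzero rows, so rank(C) = 3.
C has 4 columns; by rank–nullity, nullity = 4 − 3 = 1.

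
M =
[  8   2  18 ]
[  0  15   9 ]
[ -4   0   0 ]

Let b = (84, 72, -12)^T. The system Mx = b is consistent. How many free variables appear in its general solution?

Row reduce the augmented matrix [M | b].
R3 ← R3 + (1/2)·R1: [0, 1, 9, 30]
R3 ← R3 − (1/15)·R2: [0, 0, 42/5, 126/5]
The echelon form has 3 nonzero rows, and every pivot lies in the first 3 columns, so rank(M) = rank([M|b]) = 3.
The system is consistent.
Free variables = (unknowns) − (rank) = 3 − 3 = 0.

0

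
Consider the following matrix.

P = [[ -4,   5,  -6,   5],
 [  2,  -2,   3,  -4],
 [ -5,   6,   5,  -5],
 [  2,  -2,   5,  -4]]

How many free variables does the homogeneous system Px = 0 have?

0

Row reduce to echelon form.
R2 ← R2 + (1/2)·R1: [0, 1/2, 0, -3/2]
R3 ← R3 − (5/4)·R1: [0, -1/4, 25/2, -45/4]
R4 ← R4 + (1/2)·R1: [0, 1/2, 2, -3/2]
R3 ← R3 + (1/2)·R2: [0, 0, 25/2, -12]
R4 ← R4 − R2: [0, 0, 2, 0]
R4 ← R4 − (4/25)·R3: [0, 0, 0, 48/25]
4 nonzero rows, so rank(P) = 4.
P has 4 columns; by rank–nullity, nullity = 4 − 4 = 0.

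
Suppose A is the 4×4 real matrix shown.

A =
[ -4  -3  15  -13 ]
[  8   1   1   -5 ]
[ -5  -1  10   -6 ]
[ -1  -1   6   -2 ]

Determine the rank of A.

4

Row reduce to echelon form.
R2 ← R2 + (2)·R1: [0, -5, 31, -31]
R3 ← R3 − (5/4)·R1: [0, 11/4, -35/4, 41/4]
R4 ← R4 − (1/4)·R1: [0, -1/4, 9/4, 5/4]
R3 ← R3 + (11/20)·R2: [0, 0, 83/10, -34/5]
R4 ← R4 − (1/20)·R2: [0, 0, 7/10, 14/5]
R4 ← R4 − (7/83)·R3: [0, 0, 0, 280/83]
Echelon form has 4 nonzero rows, so rank(A) = 4.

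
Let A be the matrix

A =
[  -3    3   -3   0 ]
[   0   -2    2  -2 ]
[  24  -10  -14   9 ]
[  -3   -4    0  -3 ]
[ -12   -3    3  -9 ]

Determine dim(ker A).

0

Row reduce to echelon form.
R3 ← R3 + (8)·R1: [0, 14, -38, 9]
R4 ← R4 − R1: [0, -7, 3, -3]
R5 ← R5 − (4)·R1: [0, -15, 15, -9]
R3 ← R3 + (7)·R2: [0, 0, -24, -5]
R4 ← R4 − (7/2)·R2: [0, 0, -4, 4]
R5 ← R5 − (15/2)·R2: [0, 0, 0, 6]
R4 ← R4 − (1/6)·R3: [0, 0, 0, 29/6]
R5 ← R5 − (36/29)·R4: [0, 0, 0, 0]
4 nonzero rows, so rank(A) = 4.
A has 4 columns; by rank–nullity, nullity = 4 − 4 = 0.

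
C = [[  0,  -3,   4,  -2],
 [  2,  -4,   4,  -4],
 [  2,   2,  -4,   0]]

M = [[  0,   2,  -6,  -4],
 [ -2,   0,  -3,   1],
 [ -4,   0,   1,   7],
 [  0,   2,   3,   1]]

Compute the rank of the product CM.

First compute CM:
[[-10,  -4,   7,  23],
 [ -8,  -4,  -8,  12],
 [ 12,   4, -22, -34]]
Now row reduce the product.
R2 ← R2 − (4/5)·R1: [0, -4/5, -68/5, -32/5]
R3 ← R3 + (6/5)·R1: [0, -4/5, -68/5, -32/5]
R3 ← R3 − R2: [0, 0, 0, 0]
2 nonzero rows, so rank(CM) = 2.

2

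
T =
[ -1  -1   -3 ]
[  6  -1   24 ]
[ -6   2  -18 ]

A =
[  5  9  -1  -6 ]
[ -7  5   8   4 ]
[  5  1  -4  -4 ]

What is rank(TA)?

2

First compute TA:
[[-13, -17,   5,  14],
 [157,  73, -110, -136],
 [-134, -62,  94, 116]]
Now row reduce the product.
R2 ← R2 + (157/13)·R1: [0, -1720/13, -645/13, 430/13]
R3 ← R3 − (134/13)·R1: [0, 1472/13, 552/13, -368/13]
R3 ← R3 + (184/215)·R2: [0, 0, 0, 0]
2 nonzero rows, so rank(TA) = 2.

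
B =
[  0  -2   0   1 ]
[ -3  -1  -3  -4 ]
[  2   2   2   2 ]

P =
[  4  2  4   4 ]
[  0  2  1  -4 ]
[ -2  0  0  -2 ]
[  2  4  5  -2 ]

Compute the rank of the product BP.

2

First compute BP:
[[  2,   0,   3,   6],
 [-14, -24, -33,   6],
 [  8,  16,  20,  -8]]
Now row reduce the product.
R2 ← R2 + (7)·R1: [0, -24, -12, 48]
R3 ← R3 − (4)·R1: [0, 16, 8, -32]
R3 ← R3 + (2/3)·R2: [0, 0, 0, 0]
2 nonzero rows, so rank(BP) = 2.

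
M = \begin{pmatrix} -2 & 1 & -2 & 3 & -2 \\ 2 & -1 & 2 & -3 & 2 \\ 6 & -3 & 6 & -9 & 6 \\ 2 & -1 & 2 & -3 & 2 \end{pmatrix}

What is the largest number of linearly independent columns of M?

1

Row reduce to echelon form.
R2 ← R2 + R1: [0, 0, 0, 0, 0]
R3 ← R3 + (3)·R1: [0, 0, 0, 0, 0]
R4 ← R4 + R1: [0, 0, 0, 0, 0]
Echelon form has 1 nonzero row, so rank(M) = 1.
The rank gives the maximum number of linearly independent columns: 1.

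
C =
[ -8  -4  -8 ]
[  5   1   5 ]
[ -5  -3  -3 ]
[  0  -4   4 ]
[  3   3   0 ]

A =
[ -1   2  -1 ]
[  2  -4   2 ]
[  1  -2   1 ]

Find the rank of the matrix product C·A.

First compute CA:
[[ -8,  16,  -8],
 [  2,  -4,   2],
 [ -4,   8,  -4],
 [ -4,   8,  -4],
 [  3,  -6,   3]]
Now row reduce the product.
R2 ← R2 + (1/4)·R1: [0, 0, 0]
R3 ← R3 − (1/2)·R1: [0, 0, 0]
R4 ← R4 − (1/2)·R1: [0, 0, 0]
R5 ← R5 + (3/8)·R1: [0, 0, 0]
1 nonzero row, so rank(CA) = 1.

1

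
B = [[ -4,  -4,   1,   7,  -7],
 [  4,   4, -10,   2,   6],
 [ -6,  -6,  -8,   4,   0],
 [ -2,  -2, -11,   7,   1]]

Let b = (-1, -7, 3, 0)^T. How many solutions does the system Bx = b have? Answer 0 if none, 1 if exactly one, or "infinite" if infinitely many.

0

Row reduce the augmented matrix [B | b].
R2 ← R2 + R1: [0, 0, -9, 9, -1, -8]
R3 ← R3 − (3/2)·R1: [0, 0, -19/2, -13/2, 21/2, 9/2]
R4 ← R4 − (1/2)·R1: [0, 0, -23/2, 7/2, 9/2, 1/2]
R3 ← R3 − (19/18)·R2: [0, 0, 0, -16, 104/9, 233/18]
R4 ← R4 − (23/18)·R2: [0, 0, 0, -8, 52/9, 193/18]
R4 ← R4 − (1/2)·R3: [0, 0, 0, 0, 0, 17/4]
The echelon form has 4 nonzero rows; the last pivot sits in the augmented column, so rank(B) = 3 but rank([B|b]) = 4.
Since the ranks differ, the system is inconsistent.
It has no solutions.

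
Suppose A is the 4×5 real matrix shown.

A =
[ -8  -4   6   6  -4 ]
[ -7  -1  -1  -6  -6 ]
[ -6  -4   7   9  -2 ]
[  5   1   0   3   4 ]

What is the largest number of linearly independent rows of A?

2

Row reduce to echelon form.
R2 ← R2 − (7/8)·R1: [0, 5/2, -25/4, -45/4, -5/2]
R3 ← R3 − (3/4)·R1: [0, -1, 5/2, 9/2, 1]
R4 ← R4 + (5/8)·R1: [0, -3/2, 15/4, 27/4, 3/2]
R3 ← R3 + (2/5)·R2: [0, 0, 0, 0, 0]
R4 ← R4 + (3/5)·R2: [0, 0, 0, 0, 0]
Echelon form has 2 nonzero rows, so rank(A) = 2.
The rank gives the maximum number of linearly independent rows: 2.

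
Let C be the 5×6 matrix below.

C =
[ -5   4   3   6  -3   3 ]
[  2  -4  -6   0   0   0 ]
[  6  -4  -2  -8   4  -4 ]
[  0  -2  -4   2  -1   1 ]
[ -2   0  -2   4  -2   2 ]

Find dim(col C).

2

Row reduce to echelon form.
R2 ← R2 + (2/5)·R1: [0, -12/5, -24/5, 12/5, -6/5, 6/5]
R3 ← R3 + (6/5)·R1: [0, 4/5, 8/5, -4/5, 2/5, -2/5]
R5 ← R5 − (2/5)·R1: [0, -8/5, -16/5, 8/5, -4/5, 4/5]
R3 ← R3 + (1/3)·R2: [0, 0, 0, 0, 0, 0]
R4 ← R4 − (5/6)·R2: [0, 0, 0, 0, 0, 0]
R5 ← R5 − (2/3)·R2: [0, 0, 0, 0, 0, 0]
Echelon form has 2 nonzero rows, so rank(C) = 2.
The column space has dimension equal to the rank: 2.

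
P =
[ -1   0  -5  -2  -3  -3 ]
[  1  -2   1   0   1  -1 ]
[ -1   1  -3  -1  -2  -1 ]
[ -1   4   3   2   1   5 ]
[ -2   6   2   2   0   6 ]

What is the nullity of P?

4

Row reduce to echelon form.
R2 ← R2 + R1: [0, -2, -4, -2, -2, -4]
R3 ← R3 − R1: [0, 1, 2, 1, 1, 2]
R4 ← R4 − R1: [0, 4, 8, 4, 4, 8]
R5 ← R5 − (2)·R1: [0, 6, 12, 6, 6, 12]
R3 ← R3 + (1/2)·R2: [0, 0, 0, 0, 0, 0]
R4 ← R4 + (2)·R2: [0, 0, 0, 0, 0, 0]
R5 ← R5 + (3)·R2: [0, 0, 0, 0, 0, 0]
2 nonzero rows, so rank(P) = 2.
P has 6 columns; by rank–nullity, nullity = 6 − 2 = 4.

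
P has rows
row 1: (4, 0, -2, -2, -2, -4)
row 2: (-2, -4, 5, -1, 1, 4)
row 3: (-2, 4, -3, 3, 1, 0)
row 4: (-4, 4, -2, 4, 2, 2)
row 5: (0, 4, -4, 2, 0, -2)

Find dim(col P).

2

Row reduce to echelon form.
R2 ← R2 + (1/2)·R1: [0, -4, 4, -2, 0, 2]
R3 ← R3 + (1/2)·R1: [0, 4, -4, 2, 0, -2]
R4 ← R4 + R1: [0, 4, -4, 2, 0, -2]
R3 ← R3 + R2: [0, 0, 0, 0, 0, 0]
R4 ← R4 + R2: [0, 0, 0, 0, 0, 0]
R5 ← R5 + R2: [0, 0, 0, 0, 0, 0]
Echelon form has 2 nonzero rows, so rank(P) = 2.
The column space has dimension equal to the rank: 2.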